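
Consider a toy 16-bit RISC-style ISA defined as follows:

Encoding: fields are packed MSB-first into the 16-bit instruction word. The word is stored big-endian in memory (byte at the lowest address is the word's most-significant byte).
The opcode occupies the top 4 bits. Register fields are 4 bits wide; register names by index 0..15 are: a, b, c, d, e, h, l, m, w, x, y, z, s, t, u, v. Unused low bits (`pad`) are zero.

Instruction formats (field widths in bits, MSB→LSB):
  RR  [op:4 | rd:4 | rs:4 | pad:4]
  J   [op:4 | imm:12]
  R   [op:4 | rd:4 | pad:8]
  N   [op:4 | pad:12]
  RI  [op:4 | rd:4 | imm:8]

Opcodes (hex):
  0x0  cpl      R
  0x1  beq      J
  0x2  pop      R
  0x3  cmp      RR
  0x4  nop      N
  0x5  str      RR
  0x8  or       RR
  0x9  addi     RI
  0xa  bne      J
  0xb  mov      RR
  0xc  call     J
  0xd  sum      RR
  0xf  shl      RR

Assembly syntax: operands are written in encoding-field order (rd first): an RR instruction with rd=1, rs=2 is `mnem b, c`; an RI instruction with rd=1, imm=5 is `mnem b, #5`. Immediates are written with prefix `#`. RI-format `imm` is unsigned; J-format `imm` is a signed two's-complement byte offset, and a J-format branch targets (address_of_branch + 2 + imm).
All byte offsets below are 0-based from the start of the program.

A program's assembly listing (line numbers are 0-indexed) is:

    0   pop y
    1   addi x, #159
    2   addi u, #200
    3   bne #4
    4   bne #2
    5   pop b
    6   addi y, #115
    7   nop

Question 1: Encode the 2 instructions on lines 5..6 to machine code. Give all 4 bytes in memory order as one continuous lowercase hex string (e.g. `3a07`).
21009a73

5. pop fields op=0x2:4|rd=1:4|pad=0:8 → word 2100h → 21 00
6. addi fields op=0x9:4|rd=10:4|imm=115:8 → word 9a73h → 9a 73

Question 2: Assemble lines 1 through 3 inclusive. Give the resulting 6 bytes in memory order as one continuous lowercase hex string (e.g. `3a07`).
1. addi fields op=0x9:4|rd=9:4|imm=159:8 → word 999fh → 99 9f
2. addi fields op=0x9:4|rd=14:4|imm=200:8 → word 9ec8h → 9e c8
3. bne fields op=0xa:4|imm=4:12 → word a004h → a0 04

999f9ec8a004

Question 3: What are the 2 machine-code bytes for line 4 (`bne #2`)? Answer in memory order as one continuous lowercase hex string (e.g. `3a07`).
4. bne fields op=0xa:4|imm=2:12 → word a002h → a0 02

a002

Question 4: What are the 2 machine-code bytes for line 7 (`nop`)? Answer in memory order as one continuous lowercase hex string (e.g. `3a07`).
4000

line 7 (nop): pack op=0x4:4|pad=0:12 = 0x4000; big→ 40 00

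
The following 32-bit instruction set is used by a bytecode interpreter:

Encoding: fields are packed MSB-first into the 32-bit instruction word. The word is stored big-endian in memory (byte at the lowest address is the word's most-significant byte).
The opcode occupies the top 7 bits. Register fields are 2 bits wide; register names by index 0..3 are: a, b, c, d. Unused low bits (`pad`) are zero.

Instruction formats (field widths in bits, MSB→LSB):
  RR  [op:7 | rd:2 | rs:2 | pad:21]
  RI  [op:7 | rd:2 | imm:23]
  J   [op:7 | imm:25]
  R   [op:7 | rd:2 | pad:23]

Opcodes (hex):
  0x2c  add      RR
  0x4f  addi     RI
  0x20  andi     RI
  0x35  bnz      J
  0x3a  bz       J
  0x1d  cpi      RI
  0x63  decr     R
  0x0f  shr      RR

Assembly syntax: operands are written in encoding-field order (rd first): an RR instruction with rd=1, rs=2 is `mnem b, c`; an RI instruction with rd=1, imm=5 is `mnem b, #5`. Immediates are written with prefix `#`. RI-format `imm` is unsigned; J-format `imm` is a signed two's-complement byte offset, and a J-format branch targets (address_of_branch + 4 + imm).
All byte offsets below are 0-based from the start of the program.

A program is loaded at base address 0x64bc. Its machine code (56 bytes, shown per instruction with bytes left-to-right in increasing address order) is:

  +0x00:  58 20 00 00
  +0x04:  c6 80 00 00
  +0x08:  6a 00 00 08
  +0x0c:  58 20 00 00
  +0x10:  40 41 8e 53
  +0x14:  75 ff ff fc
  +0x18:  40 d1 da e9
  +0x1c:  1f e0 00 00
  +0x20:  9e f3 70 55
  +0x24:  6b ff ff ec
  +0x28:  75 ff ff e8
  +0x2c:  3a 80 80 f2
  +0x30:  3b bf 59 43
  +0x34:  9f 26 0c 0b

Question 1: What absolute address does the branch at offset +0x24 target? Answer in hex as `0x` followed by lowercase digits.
0x64d0

+0x24: 6b ff ff ec ⇒ word 0x6bffffec (big)
  op=0x6bffffec>>25=0x35 ⇒ bnz (J)
  imm@[24:0]=0x1ffffec (s25→-20) ⇒ #-20
  target = base 0x64bc + off 0x24 + 4 + imm -20 = 0x64d0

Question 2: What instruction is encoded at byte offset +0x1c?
shr d, d

+0x1c: 1f e0 00 00 ⇒ word 0x1fe00000 (big)
  top 7b → 0xf → shr [RR]
  rd: (w>>23)&0x3=0x3 → d
  rs: (w>>21)&0x3=0x3 → d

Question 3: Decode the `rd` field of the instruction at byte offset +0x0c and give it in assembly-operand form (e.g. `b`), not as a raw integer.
[0c] 58 20 00 00 → 0x58200000
  opcode bits[31:25]=0x2c: add/RR
  [24:23] rd=0 = a
  [22:21] rs=1 = b

a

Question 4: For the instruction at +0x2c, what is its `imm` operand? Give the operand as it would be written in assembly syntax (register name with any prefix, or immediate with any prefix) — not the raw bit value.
[2c] 3a 80 80 f2 → 0x3a8080f2
  top 7b → 0x1d → cpi [RI]
  rd@[24:23]=0x1 ⇒ b
  imm@[22:0]=0x80f2 ⇒ #33010

#33010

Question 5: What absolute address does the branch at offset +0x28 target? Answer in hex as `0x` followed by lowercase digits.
@+28  big-endian(75 ff ff e8) = 0x75ffffe8
  opcode bits[31:25]=0x3a: bz/J
  imm: (w>>0)&0x1ffffff=0x1ffffe8 (s25→-24) → #-24
  target = base 0x64bc + off 0x28 + 4 + imm -24 = 0x64d0

0x64d0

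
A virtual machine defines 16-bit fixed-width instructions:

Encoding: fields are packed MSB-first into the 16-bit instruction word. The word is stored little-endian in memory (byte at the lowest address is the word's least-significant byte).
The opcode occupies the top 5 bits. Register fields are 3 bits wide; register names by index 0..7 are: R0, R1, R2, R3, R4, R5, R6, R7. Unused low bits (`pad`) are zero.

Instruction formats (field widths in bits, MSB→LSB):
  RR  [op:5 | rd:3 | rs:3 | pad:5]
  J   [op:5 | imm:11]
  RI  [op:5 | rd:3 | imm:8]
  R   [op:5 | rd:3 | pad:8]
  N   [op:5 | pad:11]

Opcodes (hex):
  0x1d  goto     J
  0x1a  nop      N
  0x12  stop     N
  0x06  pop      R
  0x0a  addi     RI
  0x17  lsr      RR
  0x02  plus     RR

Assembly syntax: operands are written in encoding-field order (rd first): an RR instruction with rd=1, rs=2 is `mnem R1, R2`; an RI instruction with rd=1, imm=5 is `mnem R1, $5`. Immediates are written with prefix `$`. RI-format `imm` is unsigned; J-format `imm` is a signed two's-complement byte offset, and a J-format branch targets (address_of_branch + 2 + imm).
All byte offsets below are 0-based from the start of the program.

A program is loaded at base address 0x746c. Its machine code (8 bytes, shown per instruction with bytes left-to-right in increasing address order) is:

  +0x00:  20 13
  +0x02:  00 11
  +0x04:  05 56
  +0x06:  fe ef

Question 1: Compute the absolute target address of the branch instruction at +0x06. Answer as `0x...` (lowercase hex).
off 0x06: read fe ef as little → 0xeffe
  opcode bits[15:11]=0x1d: goto/J
  imm@[10:0]=0x7fe (s11→-2) ⇒ $-2
  target = base 0x746c + off 0x06 + 2 + imm -2 = 0x7472

0x7472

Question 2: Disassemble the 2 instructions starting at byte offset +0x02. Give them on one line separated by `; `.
[02] 00 11 → 0x1100
  top 5b → 0x2 → plus [RR]
  [10:8] rd=1 = R1
  [7:5] rs=0 = R0
[04] 05 56 → 0x5605
  top 5b → 0xa → addi [RI]
  [10:8] rd=6 = R6
  [7:0] imm=5 = $5

plus R1, R0; addi R6, $5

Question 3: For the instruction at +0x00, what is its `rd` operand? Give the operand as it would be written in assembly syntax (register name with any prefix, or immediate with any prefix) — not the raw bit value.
[00] 20 13 → 0x1320
  opcode bits[15:11]=0x2: plus/RR
  [10:8] rd=3 = R3
  [7:5] rs=1 = R1

R3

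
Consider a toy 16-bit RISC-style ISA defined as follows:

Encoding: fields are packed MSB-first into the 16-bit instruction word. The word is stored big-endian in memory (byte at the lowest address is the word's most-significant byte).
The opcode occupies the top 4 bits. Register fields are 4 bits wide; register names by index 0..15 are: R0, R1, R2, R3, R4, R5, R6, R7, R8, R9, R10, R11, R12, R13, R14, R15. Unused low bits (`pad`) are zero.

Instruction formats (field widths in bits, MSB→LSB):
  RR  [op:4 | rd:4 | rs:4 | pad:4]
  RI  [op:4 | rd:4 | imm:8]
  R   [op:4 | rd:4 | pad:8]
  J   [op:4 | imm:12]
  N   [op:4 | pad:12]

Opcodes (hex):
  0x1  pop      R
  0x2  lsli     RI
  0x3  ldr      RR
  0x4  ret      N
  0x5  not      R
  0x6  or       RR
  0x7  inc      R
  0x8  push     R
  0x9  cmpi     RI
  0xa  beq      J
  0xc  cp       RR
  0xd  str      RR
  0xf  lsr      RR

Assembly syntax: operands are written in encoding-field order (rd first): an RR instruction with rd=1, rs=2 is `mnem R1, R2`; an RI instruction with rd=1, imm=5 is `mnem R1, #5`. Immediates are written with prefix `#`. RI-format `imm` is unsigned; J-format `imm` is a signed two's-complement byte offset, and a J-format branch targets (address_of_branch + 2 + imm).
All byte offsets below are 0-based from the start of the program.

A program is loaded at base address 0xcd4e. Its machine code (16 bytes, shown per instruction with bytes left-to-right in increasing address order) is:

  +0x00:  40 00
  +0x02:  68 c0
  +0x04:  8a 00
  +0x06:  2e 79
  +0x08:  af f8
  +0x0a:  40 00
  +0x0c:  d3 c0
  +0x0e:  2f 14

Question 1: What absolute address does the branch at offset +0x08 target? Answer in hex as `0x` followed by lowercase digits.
+0x08: af f8 ⇒ word 0xaff8 (big)
  opcode bits[15:12]=0xa: beq/J
  imm@[11:0]=0xff8 (s12→-8) ⇒ #-8
  target = base 0xcd4e + off 0x08 + 2 + imm -8 = 0xcd50

0xcd50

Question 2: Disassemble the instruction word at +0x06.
+0x06: 2e 79 ⇒ word 0x2e79 (big)
  op=0x2e79>>12=0x2 ⇒ lsli (RI)
  rd: (w>>8)&0xf=0xe → R14
  imm: (w>>0)&0xff=0x79 → #121

lsli R14, #121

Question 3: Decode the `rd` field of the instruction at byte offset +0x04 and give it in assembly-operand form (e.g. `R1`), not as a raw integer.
R10

+0x04: 8a 00 ⇒ word 0x8a00 (big)
  opcode bits[15:12]=0x8: push/R
  rd@[11:8]=0xa ⇒ R10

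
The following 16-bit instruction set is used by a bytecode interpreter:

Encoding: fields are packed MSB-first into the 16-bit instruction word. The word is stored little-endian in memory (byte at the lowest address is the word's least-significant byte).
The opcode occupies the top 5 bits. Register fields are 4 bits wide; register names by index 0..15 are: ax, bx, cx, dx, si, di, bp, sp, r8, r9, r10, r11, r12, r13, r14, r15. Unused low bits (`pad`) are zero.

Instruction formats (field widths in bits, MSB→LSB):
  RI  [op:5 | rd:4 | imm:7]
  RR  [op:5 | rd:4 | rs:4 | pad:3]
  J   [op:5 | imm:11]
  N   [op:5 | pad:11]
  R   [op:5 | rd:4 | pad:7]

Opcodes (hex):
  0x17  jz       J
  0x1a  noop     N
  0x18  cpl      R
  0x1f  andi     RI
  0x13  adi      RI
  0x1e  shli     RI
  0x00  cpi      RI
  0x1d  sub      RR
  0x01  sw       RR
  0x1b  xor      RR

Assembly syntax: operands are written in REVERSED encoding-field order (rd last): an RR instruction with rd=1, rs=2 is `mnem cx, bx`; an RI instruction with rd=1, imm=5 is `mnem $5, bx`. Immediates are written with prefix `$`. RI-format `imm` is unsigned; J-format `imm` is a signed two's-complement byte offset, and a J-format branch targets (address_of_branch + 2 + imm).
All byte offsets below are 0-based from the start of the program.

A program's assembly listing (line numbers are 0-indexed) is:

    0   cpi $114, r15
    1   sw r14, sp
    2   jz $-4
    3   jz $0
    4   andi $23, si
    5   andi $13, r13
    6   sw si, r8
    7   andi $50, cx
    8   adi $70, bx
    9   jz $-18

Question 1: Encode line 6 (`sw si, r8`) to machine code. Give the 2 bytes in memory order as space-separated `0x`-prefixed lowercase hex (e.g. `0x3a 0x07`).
0x20 0x0c

L6: sw op=0x1:5|rd=8:4|rs=4:4|pad=0:3 ⇒ 0x0c20 ⇒ little 20 0c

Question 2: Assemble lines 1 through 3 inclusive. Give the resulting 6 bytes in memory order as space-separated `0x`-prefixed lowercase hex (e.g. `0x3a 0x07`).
0xf0 0x0b 0xfc 0xbf 0x00 0xb8

line 1 (sw): pack op=0x1:5|rd=7:4|rs=14:4|pad=0:3 = 0x0bf0; little→ f0 0b
line 2 (jz): pack op=0x17:5|imm=-4:11 = 0xbffc; little→ fc bf
line 3 (jz): pack op=0x17:5|imm=0:11 = 0xb800; little→ 00 b8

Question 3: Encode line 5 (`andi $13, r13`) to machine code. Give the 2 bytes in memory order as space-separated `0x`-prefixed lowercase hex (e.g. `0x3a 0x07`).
5. andi fields op=0x1f:5|rd=13:4|imm=13:7 → word fe8dh → 8d fe

0x8d 0xfe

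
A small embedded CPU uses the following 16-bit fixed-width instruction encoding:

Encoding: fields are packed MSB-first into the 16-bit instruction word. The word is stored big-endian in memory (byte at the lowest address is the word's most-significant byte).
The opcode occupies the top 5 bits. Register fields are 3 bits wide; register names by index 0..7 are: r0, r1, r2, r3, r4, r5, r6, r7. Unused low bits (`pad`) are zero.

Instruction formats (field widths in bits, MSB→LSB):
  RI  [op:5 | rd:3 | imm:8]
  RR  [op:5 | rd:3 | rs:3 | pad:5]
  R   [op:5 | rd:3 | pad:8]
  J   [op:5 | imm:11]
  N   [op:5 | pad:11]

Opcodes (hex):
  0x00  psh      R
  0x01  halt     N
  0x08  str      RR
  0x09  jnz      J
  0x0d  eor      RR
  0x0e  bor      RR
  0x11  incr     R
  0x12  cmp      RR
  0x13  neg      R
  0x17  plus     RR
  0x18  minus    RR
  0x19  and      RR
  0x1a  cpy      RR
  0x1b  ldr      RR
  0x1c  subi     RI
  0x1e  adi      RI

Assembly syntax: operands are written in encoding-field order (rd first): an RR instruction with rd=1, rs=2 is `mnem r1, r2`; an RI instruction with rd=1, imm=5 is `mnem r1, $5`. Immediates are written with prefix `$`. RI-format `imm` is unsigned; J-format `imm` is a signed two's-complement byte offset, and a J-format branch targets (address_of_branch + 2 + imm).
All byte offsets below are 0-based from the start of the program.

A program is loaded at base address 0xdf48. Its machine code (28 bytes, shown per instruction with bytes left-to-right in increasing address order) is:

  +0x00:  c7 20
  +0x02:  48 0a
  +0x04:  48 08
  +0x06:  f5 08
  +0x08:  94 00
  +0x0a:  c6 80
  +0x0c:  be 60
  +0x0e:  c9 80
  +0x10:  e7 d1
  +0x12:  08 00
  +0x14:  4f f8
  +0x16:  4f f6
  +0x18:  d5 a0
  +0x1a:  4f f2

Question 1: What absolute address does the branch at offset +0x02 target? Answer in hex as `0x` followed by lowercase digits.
0xdf56

off 0x02: read 48 0a as big → 0x480a
  top 5b → 0x9 → jnz [J]
  imm@[10:0]=0xa ⇒ $10
  target = base 0xdf48 + off 0x02 + 2 + imm 10 = 0xdf56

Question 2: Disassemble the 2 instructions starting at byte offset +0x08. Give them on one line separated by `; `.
cmp r4, r0; minus r6, r4

+0x08: 94 00 ⇒ word 0x9400 (big)
  top 5b → 0x12 → cmp [RR]
  rd: (w>>8)&0x7=0x4 → r4
  rs: (w>>5)&0x7=0x0 → r0
+0x0a: c6 80 ⇒ word 0xc680 (big)
  top 5b → 0x18 → minus [RR]
  rd: (w>>8)&0x7=0x6 → r6
  rs: (w>>5)&0x7=0x4 → r4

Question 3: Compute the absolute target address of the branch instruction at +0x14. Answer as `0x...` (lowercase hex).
0xdf56

off 0x14: read 4f f8 as big → 0x4ff8
  op=0x4ff8>>11=0x9 ⇒ jnz (J)
  [10:0] imm=2040 (s11→-8) = $-8
  target = base 0xdf48 + off 0x14 + 2 + imm -8 = 0xdf56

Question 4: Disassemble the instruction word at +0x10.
off 0x10: read e7 d1 as big → 0xe7d1
  top 5b → 0x1c → subi [RI]
  [10:8] rd=7 = r7
  [7:0] imm=209 = $209

subi r7, $209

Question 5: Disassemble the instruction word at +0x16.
jnz $-10

off 0x16: read 4f f6 as big → 0x4ff6
  op=0x4ff6>>11=0x9 ⇒ jnz (J)
  imm: (w>>0)&0x7ff=0x7f6 (s11→-10) → $-10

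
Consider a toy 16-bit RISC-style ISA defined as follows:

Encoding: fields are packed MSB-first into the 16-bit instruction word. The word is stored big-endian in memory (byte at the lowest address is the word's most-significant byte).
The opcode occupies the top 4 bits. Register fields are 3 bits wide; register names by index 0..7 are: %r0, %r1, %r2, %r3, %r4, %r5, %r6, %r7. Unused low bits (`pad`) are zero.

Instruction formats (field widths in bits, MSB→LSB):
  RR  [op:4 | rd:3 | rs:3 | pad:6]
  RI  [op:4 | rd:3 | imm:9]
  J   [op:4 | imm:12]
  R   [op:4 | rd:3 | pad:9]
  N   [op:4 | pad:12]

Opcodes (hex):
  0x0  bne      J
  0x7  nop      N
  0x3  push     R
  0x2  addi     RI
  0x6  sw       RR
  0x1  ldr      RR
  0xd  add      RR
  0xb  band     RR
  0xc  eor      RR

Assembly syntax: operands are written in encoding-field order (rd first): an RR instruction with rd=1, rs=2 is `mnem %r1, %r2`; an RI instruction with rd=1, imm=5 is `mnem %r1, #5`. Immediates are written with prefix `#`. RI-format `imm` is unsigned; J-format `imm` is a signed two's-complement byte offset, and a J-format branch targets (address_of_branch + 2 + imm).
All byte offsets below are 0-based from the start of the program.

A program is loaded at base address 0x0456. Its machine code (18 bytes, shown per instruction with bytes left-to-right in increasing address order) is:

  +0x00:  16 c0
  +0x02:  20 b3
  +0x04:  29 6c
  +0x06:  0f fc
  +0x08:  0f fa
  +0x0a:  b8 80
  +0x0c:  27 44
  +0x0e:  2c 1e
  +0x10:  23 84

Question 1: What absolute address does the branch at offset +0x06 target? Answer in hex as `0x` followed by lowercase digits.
0x045a

+0x06: 0f fc ⇒ word 0x0ffc (big)
  opcode bits[15:12]=0x0: bne/J
  imm@[11:0]=0xffc (s12→-4) ⇒ #-4
  target = base 0x0456 + off 0x06 + 2 + imm -4 = 0x045a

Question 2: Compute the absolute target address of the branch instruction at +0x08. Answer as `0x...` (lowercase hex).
+0x08: 0f fa ⇒ word 0x0ffa (big)
  op=0x0ffa>>12=0x0 ⇒ bne (J)
  [11:0] imm=4090 (s12→-6) = #-6
  target = base 0x0456 + off 0x08 + 2 + imm -6 = 0x045a

0x045a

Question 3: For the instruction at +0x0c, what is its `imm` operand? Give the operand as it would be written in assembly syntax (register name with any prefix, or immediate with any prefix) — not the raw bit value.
#324

off 0x0c: read 27 44 as big → 0x2744
  opcode bits[15:12]=0x2: addi/RI
  rd@[11:9]=0x3 ⇒ %r3
  imm@[8:0]=0x144 ⇒ #324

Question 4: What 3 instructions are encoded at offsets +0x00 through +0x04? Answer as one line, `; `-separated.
@+00  big-endian(16 c0) = 0x16c0
  top 4b → 0x1 → ldr [RR]
  rd@[11:9]=0x3 ⇒ %r3
  rs@[8:6]=0x3 ⇒ %r3
@+02  big-endian(20 b3) = 0x20b3
  top 4b → 0x2 → addi [RI]
  rd@[11:9]=0x0 ⇒ %r0
  imm@[8:0]=0xb3 ⇒ #179
@+04  big-endian(29 6c) = 0x296c
  top 4b → 0x2 → addi [RI]
  rd@[11:9]=0x4 ⇒ %r4
  imm@[8:0]=0x16c ⇒ #364

ldr %r3, %r3; addi %r0, #179; addi %r4, #364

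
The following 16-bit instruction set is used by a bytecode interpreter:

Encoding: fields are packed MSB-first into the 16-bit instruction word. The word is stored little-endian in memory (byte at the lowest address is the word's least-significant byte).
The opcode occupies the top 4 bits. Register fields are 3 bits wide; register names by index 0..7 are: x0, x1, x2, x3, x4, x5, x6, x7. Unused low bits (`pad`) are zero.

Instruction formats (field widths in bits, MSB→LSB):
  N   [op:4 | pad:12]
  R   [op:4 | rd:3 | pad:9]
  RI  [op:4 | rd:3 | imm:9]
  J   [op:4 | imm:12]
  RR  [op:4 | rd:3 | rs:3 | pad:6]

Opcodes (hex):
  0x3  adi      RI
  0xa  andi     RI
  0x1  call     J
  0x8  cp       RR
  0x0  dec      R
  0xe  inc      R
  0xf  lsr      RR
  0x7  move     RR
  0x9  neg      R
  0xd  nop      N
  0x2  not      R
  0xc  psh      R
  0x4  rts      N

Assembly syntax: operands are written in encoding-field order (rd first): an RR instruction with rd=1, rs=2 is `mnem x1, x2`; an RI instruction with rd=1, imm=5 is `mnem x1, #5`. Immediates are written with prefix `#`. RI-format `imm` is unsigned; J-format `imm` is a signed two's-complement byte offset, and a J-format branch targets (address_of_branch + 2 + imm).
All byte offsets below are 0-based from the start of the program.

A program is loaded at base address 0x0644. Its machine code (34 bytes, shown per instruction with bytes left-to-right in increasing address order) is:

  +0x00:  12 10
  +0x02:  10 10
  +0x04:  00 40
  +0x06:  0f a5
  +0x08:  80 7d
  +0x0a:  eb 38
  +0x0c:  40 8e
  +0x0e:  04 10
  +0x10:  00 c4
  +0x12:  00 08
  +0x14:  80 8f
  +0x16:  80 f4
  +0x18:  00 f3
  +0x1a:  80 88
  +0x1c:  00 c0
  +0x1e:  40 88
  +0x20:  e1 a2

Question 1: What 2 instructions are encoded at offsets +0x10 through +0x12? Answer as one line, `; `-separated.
psh x2; dec x4

@+10  little-endian(00 c4) = 0xc400
  opcode bits[15:12]=0xc: psh/R
  rd@[11:9]=0x2 ⇒ x2
@+12  little-endian(00 08) = 0x0800
  opcode bits[15:12]=0x0: dec/R
  rd@[11:9]=0x4 ⇒ x4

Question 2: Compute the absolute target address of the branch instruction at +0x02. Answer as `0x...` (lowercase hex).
0x0658

[02] 10 10 → 0x1010
  op=0x1010>>12=0x1 ⇒ call (J)
  imm@[11:0]=0x10 ⇒ #16
  target = base 0x0644 + off 0x02 + 2 + imm 16 = 0x0658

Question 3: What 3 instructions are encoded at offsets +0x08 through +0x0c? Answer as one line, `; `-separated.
[08] 80 7d → 0x7d80
  opcode bits[15:12]=0x7: move/RR
  rd: (w>>9)&0x7=0x6 → x6
  rs: (w>>6)&0x7=0x6 → x6
[0a] eb 38 → 0x38eb
  opcode bits[15:12]=0x3: adi/RI
  rd: (w>>9)&0x7=0x4 → x4
  imm: (w>>0)&0x1ff=0xeb → #235
[0c] 40 8e → 0x8e40
  opcode bits[15:12]=0x8: cp/RR
  rd: (w>>9)&0x7=0x7 → x7
  rs: (w>>6)&0x7=0x1 → x1

move x6, x6; adi x4, #235; cp x7, x1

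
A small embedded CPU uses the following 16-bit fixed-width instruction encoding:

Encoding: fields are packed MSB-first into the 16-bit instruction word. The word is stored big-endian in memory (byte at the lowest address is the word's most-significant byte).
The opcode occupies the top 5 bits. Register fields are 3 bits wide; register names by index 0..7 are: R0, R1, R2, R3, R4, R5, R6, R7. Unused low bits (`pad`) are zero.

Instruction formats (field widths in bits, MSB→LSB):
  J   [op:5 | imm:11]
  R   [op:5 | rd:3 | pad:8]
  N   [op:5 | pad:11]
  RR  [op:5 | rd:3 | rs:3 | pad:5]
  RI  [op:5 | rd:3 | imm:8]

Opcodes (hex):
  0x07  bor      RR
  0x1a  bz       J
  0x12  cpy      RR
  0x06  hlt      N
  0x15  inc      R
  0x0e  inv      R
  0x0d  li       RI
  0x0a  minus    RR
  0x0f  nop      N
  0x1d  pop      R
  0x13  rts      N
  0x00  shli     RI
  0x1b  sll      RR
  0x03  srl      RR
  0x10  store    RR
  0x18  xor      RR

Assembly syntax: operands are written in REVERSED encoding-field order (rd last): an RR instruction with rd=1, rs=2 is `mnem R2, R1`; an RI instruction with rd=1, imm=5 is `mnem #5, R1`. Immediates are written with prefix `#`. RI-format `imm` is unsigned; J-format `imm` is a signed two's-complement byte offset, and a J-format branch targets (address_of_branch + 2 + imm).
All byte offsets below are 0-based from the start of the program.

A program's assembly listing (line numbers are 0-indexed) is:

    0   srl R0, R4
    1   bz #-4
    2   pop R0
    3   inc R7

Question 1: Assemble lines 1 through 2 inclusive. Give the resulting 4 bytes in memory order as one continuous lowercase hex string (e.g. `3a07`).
d7fce800

L1: bz op=0x1a:5|imm=-4:11 ⇒ 0xd7fc ⇒ big d7 fc
L2: pop op=0x1d:5|rd=0:3|pad=0:8 ⇒ 0xe800 ⇒ big e8 00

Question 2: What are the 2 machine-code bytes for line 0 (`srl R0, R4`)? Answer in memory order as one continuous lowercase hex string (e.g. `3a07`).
0. srl fields op=0x3:5|rd=4:3|rs=0:3|pad=0:5 → word 1c00h → 1c 00

1c00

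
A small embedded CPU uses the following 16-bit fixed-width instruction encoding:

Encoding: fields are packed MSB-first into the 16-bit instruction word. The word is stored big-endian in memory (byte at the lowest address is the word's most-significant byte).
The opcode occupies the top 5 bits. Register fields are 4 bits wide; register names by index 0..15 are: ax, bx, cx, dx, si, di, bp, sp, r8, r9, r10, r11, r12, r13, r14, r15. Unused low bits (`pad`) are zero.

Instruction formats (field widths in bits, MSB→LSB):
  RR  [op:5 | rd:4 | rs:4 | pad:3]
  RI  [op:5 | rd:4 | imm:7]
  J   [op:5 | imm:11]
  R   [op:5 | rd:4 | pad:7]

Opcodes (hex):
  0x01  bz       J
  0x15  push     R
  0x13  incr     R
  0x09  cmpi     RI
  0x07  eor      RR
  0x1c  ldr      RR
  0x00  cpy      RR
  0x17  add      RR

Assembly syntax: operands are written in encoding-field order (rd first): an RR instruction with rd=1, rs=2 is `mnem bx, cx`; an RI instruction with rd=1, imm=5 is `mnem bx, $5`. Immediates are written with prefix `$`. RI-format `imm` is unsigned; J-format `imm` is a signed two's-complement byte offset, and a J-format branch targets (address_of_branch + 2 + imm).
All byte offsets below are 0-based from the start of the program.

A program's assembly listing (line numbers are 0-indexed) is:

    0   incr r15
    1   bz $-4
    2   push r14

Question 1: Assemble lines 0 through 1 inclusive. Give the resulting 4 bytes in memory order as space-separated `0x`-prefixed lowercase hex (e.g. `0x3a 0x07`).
line 0 (incr): pack op=0x13:5|rd=15:4|pad=0:7 = 0x9f80; big→ 9f 80
line 1 (bz): pack op=0x1:5|imm=-4:11 = 0x0ffc; big→ 0f fc

0x9f 0x80 0x0f 0xfc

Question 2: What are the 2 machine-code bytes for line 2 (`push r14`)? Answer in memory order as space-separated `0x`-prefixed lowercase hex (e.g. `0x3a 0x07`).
2. push fields op=0x15:5|rd=14:4|pad=0:7 → word af00h → af 00

0xaf 0x00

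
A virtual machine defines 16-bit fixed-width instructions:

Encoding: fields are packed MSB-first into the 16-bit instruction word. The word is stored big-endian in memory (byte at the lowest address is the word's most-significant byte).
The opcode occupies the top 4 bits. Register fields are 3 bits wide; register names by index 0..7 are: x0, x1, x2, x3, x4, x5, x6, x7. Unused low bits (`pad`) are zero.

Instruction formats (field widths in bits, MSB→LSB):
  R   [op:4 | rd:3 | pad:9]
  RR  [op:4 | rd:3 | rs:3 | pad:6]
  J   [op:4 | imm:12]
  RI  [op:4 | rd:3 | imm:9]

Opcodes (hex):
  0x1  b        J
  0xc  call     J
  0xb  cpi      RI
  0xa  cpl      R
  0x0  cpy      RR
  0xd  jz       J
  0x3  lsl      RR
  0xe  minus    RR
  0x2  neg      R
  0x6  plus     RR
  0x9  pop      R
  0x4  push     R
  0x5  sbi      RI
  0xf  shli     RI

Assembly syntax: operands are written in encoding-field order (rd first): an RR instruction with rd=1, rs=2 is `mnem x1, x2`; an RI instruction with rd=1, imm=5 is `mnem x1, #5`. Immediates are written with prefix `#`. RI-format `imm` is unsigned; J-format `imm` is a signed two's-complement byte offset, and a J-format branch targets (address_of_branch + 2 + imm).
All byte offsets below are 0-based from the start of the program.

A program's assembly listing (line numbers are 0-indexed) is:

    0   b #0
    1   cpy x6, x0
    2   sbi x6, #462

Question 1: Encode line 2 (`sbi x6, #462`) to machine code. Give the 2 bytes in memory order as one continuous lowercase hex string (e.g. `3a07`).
2. sbi fields op=0x5:4|rd=6:3|imm=462:9 → word 5dceh → 5d ce

5dce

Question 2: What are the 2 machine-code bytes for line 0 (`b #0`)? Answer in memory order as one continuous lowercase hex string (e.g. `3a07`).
1000

L0: b op=0x1:4|imm=0:12 ⇒ 0x1000 ⇒ big 10 00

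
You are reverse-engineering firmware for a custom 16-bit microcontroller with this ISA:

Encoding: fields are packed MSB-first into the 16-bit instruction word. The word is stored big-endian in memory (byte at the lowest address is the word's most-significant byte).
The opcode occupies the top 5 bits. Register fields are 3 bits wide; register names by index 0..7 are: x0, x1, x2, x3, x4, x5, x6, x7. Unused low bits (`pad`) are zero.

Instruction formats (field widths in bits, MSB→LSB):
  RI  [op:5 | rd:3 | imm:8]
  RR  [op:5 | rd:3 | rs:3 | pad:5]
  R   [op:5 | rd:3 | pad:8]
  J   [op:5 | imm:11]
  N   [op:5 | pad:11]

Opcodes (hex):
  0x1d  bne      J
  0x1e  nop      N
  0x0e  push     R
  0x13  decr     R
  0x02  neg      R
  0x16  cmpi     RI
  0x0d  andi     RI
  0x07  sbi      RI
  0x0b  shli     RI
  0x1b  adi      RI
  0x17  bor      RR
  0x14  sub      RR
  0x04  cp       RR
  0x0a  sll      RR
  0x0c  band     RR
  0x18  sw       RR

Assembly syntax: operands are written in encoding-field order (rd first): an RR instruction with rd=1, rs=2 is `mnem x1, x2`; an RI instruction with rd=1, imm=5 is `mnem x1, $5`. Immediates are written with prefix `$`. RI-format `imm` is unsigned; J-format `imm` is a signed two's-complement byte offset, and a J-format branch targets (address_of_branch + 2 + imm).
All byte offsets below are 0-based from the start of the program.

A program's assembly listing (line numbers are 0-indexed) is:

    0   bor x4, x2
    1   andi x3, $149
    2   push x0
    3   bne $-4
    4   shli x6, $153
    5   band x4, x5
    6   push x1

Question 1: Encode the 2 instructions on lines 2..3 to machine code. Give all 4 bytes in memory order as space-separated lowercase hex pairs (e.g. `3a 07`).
70 00 ef fc

line 2 (push): pack op=0xe:5|rd=0:3|pad=0:8 = 0x7000; big→ 70 00
line 3 (bne): pack op=0x1d:5|imm=-4:11 = 0xeffc; big→ ef fc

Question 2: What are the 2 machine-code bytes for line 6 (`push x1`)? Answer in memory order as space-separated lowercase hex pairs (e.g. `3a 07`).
71 00

L6: push op=0xe:5|rd=1:3|pad=0:8 ⇒ 0x7100 ⇒ big 71 00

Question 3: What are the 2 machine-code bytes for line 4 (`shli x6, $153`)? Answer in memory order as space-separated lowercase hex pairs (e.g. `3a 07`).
line 4 (shli): pack op=0xb:5|rd=6:3|imm=153:8 = 0x5e99; big→ 5e 99

5e 99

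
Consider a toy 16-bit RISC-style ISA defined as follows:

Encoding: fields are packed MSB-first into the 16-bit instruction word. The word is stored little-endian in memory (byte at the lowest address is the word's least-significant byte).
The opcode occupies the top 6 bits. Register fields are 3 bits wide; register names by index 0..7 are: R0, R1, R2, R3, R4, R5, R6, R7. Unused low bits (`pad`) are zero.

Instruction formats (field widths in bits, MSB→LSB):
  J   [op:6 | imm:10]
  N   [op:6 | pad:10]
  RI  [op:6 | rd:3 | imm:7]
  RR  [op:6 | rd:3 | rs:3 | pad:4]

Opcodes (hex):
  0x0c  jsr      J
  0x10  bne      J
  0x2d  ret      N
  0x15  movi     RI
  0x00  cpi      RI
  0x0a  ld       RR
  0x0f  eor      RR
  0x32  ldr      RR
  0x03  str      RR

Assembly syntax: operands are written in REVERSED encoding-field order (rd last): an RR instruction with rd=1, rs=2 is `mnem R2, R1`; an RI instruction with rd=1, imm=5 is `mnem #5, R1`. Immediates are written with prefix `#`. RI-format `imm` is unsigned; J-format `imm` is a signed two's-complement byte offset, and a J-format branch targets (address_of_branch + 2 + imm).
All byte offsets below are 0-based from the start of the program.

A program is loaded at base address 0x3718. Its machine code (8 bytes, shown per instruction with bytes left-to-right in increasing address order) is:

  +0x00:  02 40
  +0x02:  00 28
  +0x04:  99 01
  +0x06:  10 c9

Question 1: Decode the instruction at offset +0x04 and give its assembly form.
cpi #25, R3

@+04  little-endian(99 01) = 0x0199
  opcode bits[15:10]=0x0: cpi/RI
  rd@[9:7]=0x3 ⇒ R3
  imm@[6:0]=0x19 ⇒ #25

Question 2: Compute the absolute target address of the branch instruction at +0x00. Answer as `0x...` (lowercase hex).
off 0x00: read 02 40 as little → 0x4002
  top 6b → 0x10 → bne [J]
  imm@[9:0]=0x2 ⇒ #2
  target = base 0x3718 + off 0x00 + 2 + imm 2 = 0x371c

0x371c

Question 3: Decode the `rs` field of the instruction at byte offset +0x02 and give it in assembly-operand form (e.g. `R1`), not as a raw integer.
R0

off 0x02: read 00 28 as little → 0x2800
  op=0x2800>>10=0xa ⇒ ld (RR)
  [9:7] rd=0 = R0
  [6:4] rs=0 = R0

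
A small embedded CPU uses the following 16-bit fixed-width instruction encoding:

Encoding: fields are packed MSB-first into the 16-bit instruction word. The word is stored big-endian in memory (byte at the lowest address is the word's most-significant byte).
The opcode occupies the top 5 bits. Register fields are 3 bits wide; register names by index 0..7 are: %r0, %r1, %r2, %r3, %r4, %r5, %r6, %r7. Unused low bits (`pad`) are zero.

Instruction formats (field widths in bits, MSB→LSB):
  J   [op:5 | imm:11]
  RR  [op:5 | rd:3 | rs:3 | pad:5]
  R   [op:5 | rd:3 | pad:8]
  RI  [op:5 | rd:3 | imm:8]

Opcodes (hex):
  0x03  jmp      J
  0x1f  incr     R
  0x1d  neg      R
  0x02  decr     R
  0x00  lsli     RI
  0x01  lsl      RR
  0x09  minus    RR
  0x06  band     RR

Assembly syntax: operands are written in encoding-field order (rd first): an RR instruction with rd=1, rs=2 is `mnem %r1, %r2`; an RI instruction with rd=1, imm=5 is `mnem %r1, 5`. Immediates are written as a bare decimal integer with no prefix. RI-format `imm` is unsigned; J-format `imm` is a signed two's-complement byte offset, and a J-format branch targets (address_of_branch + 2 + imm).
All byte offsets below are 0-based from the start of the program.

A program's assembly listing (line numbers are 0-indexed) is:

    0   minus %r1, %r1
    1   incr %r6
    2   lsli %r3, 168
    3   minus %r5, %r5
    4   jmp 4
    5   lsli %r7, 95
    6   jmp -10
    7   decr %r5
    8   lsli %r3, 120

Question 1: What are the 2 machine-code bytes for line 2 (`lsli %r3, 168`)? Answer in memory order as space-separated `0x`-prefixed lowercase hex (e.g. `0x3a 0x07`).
0x03 0xa8

L2: lsli op=0x0:5|rd=3:3|imm=168:8 ⇒ 0x03a8 ⇒ big 03 a8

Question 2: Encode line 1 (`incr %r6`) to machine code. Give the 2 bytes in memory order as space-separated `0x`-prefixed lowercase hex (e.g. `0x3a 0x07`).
1. incr fields op=0x1f:5|rd=6:3|pad=0:8 → word fe00h → fe 00

0xfe 0x00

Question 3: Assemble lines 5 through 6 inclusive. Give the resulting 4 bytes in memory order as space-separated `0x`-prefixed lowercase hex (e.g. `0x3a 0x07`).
5. lsli fields op=0x0:5|rd=7:3|imm=95:8 → word 075fh → 07 5f
6. jmp fields op=0x3:5|imm=-10:11 → word 1ff6h → 1f f6

0x07 0x5f 0x1f 0xf6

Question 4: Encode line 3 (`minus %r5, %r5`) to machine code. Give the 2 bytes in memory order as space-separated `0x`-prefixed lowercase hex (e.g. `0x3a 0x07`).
0x4d 0xa0

line 3 (minus): pack op=0x9:5|rd=5:3|rs=5:3|pad=0:5 = 0x4da0; big→ 4d a0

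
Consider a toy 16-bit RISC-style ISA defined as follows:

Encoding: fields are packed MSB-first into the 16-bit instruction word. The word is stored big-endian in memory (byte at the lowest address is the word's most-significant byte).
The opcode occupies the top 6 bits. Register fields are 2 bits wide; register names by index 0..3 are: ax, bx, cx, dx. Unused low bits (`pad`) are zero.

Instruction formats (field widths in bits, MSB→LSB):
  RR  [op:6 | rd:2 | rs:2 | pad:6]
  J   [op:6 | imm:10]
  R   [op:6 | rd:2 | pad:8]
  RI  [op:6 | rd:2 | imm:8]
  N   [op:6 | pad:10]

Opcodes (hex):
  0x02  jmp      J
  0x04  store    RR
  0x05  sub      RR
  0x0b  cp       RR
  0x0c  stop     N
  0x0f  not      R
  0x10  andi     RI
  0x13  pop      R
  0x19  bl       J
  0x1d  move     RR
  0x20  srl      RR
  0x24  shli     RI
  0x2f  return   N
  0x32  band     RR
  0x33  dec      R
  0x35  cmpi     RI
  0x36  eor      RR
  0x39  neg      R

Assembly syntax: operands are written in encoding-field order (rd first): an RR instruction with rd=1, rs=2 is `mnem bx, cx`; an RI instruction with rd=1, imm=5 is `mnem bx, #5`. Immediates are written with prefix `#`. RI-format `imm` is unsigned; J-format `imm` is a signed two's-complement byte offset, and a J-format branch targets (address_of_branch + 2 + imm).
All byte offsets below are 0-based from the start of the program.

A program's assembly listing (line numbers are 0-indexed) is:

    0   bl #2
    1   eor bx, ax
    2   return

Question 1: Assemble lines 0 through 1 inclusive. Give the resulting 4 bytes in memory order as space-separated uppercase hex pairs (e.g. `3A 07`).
line 0 (bl): pack op=0x19:6|imm=2:10 = 0x6402; big→ 64 02
line 1 (eor): pack op=0x36:6|rd=1:2|rs=0:2|pad=0:6 = 0xd900; big→ d9 00

64 02 D9 00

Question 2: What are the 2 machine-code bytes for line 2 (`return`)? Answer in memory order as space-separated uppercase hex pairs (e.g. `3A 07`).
line 2 (return): pack op=0x2f:6|pad=0:10 = 0xbc00; big→ bc 00

BC 00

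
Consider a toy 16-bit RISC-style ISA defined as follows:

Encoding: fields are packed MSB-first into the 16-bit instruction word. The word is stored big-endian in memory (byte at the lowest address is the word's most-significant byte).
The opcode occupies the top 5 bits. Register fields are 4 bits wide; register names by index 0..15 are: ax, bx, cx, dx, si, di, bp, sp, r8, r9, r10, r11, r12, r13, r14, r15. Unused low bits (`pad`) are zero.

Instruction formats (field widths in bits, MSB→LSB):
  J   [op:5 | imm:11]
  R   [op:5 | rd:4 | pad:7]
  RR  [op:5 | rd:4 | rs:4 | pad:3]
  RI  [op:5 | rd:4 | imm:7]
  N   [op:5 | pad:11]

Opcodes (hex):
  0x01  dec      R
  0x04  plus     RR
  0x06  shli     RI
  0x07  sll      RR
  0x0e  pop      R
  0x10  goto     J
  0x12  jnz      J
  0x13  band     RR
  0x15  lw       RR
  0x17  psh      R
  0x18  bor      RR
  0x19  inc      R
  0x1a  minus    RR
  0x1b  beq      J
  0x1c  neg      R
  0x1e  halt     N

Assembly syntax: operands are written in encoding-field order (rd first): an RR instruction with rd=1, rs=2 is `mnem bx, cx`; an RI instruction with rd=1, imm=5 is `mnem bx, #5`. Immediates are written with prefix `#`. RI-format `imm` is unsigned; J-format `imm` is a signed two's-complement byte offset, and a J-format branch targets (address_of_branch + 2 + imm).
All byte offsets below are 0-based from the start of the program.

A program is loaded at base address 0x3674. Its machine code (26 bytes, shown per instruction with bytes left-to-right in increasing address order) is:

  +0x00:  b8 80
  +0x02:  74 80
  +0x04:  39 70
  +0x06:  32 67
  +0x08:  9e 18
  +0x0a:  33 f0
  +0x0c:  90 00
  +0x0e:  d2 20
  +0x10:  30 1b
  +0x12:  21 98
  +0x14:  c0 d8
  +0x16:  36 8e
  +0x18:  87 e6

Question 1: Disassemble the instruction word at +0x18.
goto #-26

[18] 87 e6 → 0x87e6
  top 5b → 0x10 → goto [J]
  [10:0] imm=2022 (s11→-26) = #-26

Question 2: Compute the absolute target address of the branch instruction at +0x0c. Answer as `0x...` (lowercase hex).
@+0c  big-endian(90 00) = 0x9000
  op=0x9000>>11=0x12 ⇒ jnz (J)
  [10:0] imm=0 = #0
  target = base 0x3674 + off 0x0c + 2 + imm 0 = 0x3682

0x3682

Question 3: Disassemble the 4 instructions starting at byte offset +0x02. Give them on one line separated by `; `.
+0x02: 74 80 ⇒ word 0x7480 (big)
  top 5b → 0xe → pop [R]
  [10:7] rd=9 = r9
+0x04: 39 70 ⇒ word 0x3970 (big)
  top 5b → 0x7 → sll [RR]
  [10:7] rd=2 = cx
  [6:3] rs=14 = r14
+0x06: 32 67 ⇒ word 0x3267 (big)
  top 5b → 0x6 → shli [RI]
  [10:7] rd=4 = si
  [6:0] imm=103 = #103
+0x08: 9e 18 ⇒ word 0x9e18 (big)
  top 5b → 0x13 → band [RR]
  [10:7] rd=12 = r12
  [6:3] rs=3 = dx

pop r9; sll cx, r14; shli si, #103; band r12, dx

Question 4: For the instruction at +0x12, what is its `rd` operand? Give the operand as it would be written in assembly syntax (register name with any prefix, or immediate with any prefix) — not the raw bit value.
dx

+0x12: 21 98 ⇒ word 0x2198 (big)
  top 5b → 0x4 → plus [RR]
  rd: (w>>7)&0xf=0x3 → dx
  rs: (w>>3)&0xf=0x3 → dx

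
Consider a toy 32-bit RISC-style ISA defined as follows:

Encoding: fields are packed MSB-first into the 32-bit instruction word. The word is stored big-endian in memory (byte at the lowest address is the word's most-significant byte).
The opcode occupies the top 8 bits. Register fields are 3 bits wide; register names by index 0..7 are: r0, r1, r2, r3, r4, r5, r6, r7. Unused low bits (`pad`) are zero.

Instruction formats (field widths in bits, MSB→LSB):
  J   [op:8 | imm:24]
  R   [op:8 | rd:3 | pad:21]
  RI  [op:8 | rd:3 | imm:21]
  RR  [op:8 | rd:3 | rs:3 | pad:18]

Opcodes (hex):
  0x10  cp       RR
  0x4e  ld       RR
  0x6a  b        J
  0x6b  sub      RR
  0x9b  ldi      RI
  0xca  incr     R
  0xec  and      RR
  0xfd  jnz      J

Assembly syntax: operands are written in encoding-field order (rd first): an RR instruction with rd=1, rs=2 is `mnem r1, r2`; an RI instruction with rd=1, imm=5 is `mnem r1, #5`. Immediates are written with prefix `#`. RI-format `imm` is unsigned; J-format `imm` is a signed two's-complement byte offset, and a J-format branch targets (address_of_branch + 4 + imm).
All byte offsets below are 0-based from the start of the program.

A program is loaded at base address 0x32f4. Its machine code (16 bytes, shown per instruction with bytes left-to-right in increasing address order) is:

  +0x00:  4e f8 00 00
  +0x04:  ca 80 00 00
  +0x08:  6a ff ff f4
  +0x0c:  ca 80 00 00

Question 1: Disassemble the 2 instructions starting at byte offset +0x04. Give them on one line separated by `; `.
[04] ca 80 00 00 → 0xca800000
  op=0xca800000>>24=0xca ⇒ incr (R)
  rd@[23:21]=0x4 ⇒ r4
[08] 6a ff ff f4 → 0x6afffff4
  op=0x6afffff4>>24=0x6a ⇒ b (J)
  imm@[23:0]=0xfffff4 (s24→-12) ⇒ #-12

incr r4; b #-12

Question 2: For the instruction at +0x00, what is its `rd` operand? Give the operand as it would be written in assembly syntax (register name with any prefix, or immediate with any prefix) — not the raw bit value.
r7

[00] 4e f8 00 00 → 0x4ef80000
  op=0x4ef80000>>24=0x4e ⇒ ld (RR)
  rd: (w>>21)&0x7=0x7 → r7
  rs: (w>>18)&0x7=0x6 → r6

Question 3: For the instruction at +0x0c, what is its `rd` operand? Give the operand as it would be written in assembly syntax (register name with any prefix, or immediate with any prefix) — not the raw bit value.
r4

off 0x0c: read ca 80 00 00 as big → 0xca800000
  op=0xca800000>>24=0xca ⇒ incr (R)
  [23:21] rd=4 = r4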